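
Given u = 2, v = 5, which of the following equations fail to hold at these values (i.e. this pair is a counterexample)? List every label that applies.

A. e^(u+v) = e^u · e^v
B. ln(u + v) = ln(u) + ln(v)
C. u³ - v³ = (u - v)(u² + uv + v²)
B

Evaluating each claim at the given values:
A. LHS = e^7 ≈ 1097, RHS = e^7 ≈ 1097 → holds here (LHS = RHS)
B. LHS = ln(7) ≈ 1.946, RHS = ln(2) + ln(5) ≈ 2.303 → fails here (LHS ≠ RHS)
C. LHS = -117, RHS = -117 → holds here (LHS = RHS)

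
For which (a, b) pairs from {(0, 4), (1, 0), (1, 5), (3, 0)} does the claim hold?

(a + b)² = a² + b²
Testing each pair:
(0, 4): LHS = 16, RHS = 16 → holds
(1, 0): LHS = 1, RHS = 1 → holds
(1, 5): LHS = 36, RHS = 26 → fails
(3, 0): LHS = 9, RHS = 9 → holds

3 of 4 pairs satisfy the claim.

Answer: (0, 4), (1, 0), (3, 0)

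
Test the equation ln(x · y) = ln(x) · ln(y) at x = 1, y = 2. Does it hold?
Substituting x = 1, y = 2:

LHS = ln(1 · 2) = ln(2) ≈ 0.6931
RHS = ln(1) · ln(2) = 0

LHS ≠ RHS, so the equation does not hold at this point.

Answer: Fails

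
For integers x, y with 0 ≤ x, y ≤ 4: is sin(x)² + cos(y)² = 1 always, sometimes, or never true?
It holds at (x, y) = (4, 4) (both sides equal 1), but fails at (x, y) = (4, 0) (LHS = sin(4)² + 1 ≈ 1.573, RHS = 1).

Answer: Sometimes true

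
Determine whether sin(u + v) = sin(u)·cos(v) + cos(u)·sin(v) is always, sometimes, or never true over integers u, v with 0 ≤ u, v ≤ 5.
Always true

The identity holds for every pair in the range. For instance at (u, v) = (2, 5): both sides equal sin(7) ≈ 0.657.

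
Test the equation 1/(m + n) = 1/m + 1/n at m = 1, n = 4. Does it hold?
Substituting m = 1, n = 4:

LHS = 1/(1 + 4) = 1/5
RHS = 1/1 + 1/4 = 5/4

LHS ≠ RHS, so the equation does not hold at this point.

Answer: Fails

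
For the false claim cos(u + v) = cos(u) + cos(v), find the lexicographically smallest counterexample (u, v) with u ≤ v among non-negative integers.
Substituting (0, 0) into the claim:
LHS = cos(0 + 0) = 1
RHS = cos(0) + cos(0) = 2

Since LHS ≠ RHS, this pair disproves the claim, and no lexicographically smaller pair (u ≤ v, non-negative integers) does.

For instance (6, 6) is also a counterexample (LHS = cos(12) ≈ 0.8439, RHS = 2·cos(6) ≈ 1.92), but it's lexicographically larger.

Answer: (u, v) = (0, 0)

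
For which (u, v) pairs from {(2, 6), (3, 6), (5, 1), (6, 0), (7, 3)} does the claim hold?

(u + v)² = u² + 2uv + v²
All pairs

Testing each pair:
(2, 6): LHS = 64, RHS = 64 → holds
(3, 6): LHS = 81, RHS = 81 → holds
(5, 1): LHS = 36, RHS = 36 → holds
(6, 0): LHS = 36, RHS = 36 → holds
(7, 3): LHS = 100, RHS = 100 → holds

Every pair satisfies the claim.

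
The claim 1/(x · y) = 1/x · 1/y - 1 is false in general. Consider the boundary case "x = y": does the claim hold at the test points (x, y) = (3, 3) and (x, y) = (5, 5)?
At (3, 3): LHS = 1/9 ≠ RHS = -8/9
At (5, 5): LHS = 1/25 ≠ RHS = -24/25

Answer: No, fails at both test points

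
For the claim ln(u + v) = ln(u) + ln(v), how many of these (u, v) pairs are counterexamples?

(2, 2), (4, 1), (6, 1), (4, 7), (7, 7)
Testing each pair:
(2, 2): LHS = ln(4) ≈ 1.386, RHS = 2·ln(2) ≈ 1.386 → satisfies claim
(4, 1): LHS = ln(5) ≈ 1.609, RHS = ln(4) ≈ 1.386 → counterexample
(6, 1): LHS = ln(7) ≈ 1.946, RHS = ln(6) ≈ 1.792 → counterexample
(4, 7): LHS = ln(11) ≈ 2.398, RHS = ln(4) + ln(7) ≈ 3.332 → counterexample
(7, 7): LHS = ln(14) ≈ 2.639, RHS = 2·ln(7) ≈ 3.892 → counterexample

That makes 4 counterexamples.

Answer: 4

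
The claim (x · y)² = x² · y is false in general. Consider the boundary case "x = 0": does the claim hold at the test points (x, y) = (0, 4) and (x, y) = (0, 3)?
At (0, 4): LHS = 0, RHS = 0 → equal
At (0, 3): LHS = 0, RHS = 0 → equal

So the claim does hold at both of these boundary points, even though it is not an identity.

Answer: Yes, holds at both test points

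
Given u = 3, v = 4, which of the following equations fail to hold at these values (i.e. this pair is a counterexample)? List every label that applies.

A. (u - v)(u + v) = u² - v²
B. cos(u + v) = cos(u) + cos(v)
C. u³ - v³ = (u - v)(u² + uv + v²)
B

Evaluating each claim at the given values:
A. LHS = -7, RHS = -7 → holds here (LHS = RHS)
B. LHS = cos(7) ≈ 0.7539, RHS = cos(3) + cos(4) ≈ -1.644 → fails here (LHS ≠ RHS)
C. LHS = -37, RHS = -37 → holds here (LHS = RHS)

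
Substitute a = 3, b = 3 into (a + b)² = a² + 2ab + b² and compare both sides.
LHS = (3 + 3)² = 36
RHS = 3² + 2·3·3 + 3² = 36

LHS = RHS: the two sides agree.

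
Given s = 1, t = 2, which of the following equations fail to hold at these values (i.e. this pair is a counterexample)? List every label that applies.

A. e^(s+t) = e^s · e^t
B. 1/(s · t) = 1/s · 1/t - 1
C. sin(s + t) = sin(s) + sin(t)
B, C

Evaluating each claim at the given values:
A. LHS = e^3 ≈ 20.09, RHS = e^3 ≈ 20.09 → holds here (LHS = RHS)
B. LHS = 1/2, RHS = -1/2 → fails here (LHS ≠ RHS)
C. LHS = sin(3) ≈ 0.1411, RHS = sin(1) + sin(2) ≈ 1.751 → fails here (LHS ≠ RHS)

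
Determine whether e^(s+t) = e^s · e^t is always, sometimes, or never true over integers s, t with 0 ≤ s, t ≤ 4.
The identity holds for every pair in the range. For instance at (s, t) = (1, 3): both sides equal e^4 ≈ 54.6.

Answer: Always true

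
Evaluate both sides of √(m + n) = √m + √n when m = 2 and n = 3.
LHS = √(2 + 3) = √(5) ≈ 2.236
RHS = √2 + √3 = √(2) + √(3) ≈ 3.146

LHS ≠ RHS (they differ by about 0.9102), so the equation does not hold here.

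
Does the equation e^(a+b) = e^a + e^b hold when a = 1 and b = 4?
Substituting a = 1, b = 4:

LHS = e^(1+4) = e^5 ≈ 148.4
RHS = e^1 + e^4 = e + e^4 ≈ 57.32

LHS ≠ RHS, so the equation does not hold at this point.

Answer: Fails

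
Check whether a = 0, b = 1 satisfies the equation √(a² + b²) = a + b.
Substituting a = 0, b = 1:

LHS = √(0² + 1²) = 1
RHS = 0 + 1 = 1

LHS = RHS, so the equation holds at this point.

Answer: Holds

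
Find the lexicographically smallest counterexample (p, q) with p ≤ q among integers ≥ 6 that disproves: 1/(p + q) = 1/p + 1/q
Substituting (6, 6) into the claim:
LHS = 1/(6 + 6) = 1/12
RHS = 1/6 + 1/6 = 1/3

Since LHS ≠ RHS, this pair disproves the claim, and no lexicographically smaller pair (p ≤ q, integers ≥ 6) does.

For instance (10, 10) is also a counterexample (LHS = 1/20, RHS = 1/5), but it's lexicographically larger.

Answer: (p, q) = (6, 6)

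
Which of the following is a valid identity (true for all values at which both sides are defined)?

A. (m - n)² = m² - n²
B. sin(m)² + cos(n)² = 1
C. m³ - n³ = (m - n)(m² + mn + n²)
A: fails at (4, 5) — LHS = 1, RHS = -9.
B: fails at (1, 4) — LHS = cos(4)² + sin(1)² ≈ 1.135, RHS = 1.
C: holds — e.g. at (5, 5), both sides equal 0.

Answer: C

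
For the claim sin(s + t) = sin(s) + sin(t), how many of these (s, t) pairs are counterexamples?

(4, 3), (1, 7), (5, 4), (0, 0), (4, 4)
Testing each pair:
(4, 3): LHS = sin(7) ≈ 0.657, RHS = sin(4) + sin(3) ≈ -0.6157 → counterexample
(1, 7): LHS = sin(8) ≈ 0.9894, RHS = sin(7) + sin(1) ≈ 1.498 → counterexample
(5, 4): LHS = sin(9) ≈ 0.4121, RHS = sin(5) + sin(4) ≈ -1.716 → counterexample
(0, 0): LHS = 0, RHS = 0 → satisfies claim
(4, 4): LHS = sin(8) ≈ 0.9894, RHS = 2·sin(4) ≈ -1.514 → counterexample

That makes 4 counterexamples.

Answer: 4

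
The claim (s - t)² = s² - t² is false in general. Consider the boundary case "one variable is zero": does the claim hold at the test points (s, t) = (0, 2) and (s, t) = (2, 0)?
Only at (2, 0)

At (0, 2): LHS = 4 ≠ RHS = -4
At (2, 0): LHS = 4, RHS = 4 → equal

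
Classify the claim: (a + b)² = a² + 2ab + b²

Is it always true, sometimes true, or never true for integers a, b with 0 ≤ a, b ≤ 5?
The identity holds for every pair in the range. For instance at (a, b) = (2, 3): both sides equal 25.

Answer: Always true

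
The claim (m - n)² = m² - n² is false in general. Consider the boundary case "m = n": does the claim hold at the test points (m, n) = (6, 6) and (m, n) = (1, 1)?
Yes, holds at both test points

At (6, 6): LHS = 0, RHS = 0 → equal
At (1, 1): LHS = 0, RHS = 0 → equal

So the claim does hold at both of these boundary points, even though it is not an identity.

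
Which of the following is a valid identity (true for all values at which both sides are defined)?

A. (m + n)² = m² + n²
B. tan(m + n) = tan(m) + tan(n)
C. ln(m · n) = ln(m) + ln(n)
C

A: fails at (1, 1) — LHS = 4, RHS = 2.
B: fails at (1, 4) — LHS = tan(5) ≈ -3.381, RHS = tan(4) + tan(1) ≈ 2.715.
C: holds — e.g. at (1, 4), both sides equal ln(4) ≈ 1.386.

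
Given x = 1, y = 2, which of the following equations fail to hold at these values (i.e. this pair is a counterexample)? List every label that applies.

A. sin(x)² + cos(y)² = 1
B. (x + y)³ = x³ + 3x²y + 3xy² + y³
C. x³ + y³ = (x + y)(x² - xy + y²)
Evaluating each claim at the given values:
A. LHS = cos(2)² + sin(1)² ≈ 0.8813, RHS = 1 → fails here (LHS ≠ RHS)
B. LHS = 27, RHS = 27 → holds here (LHS = RHS)
C. LHS = 9, RHS = 9 → holds here (LHS = RHS)

Answer: A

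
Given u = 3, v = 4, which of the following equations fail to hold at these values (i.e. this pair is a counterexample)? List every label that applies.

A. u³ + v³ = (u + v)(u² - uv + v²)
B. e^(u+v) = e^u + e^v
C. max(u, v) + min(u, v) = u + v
Evaluating each claim at the given values:
A. LHS = 91, RHS = 91 → holds here (LHS = RHS)
B. LHS = e^7 ≈ 1097, RHS = e^3 + e^4 ≈ 74.68 → fails here (LHS ≠ RHS)
C. LHS = 7, RHS = 7 → holds here (LHS = RHS)

Answer: B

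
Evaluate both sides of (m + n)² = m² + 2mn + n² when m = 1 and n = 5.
LHS = (1 + 5)² = 36
RHS = 1² + 2·1·5 + 5² = 36

LHS = RHS: the two sides agree.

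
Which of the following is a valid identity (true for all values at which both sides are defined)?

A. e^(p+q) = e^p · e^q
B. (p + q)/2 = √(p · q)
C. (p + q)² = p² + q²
A

A: holds — e.g. at (3, 3), both sides equal e^6 ≈ 403.4.
B: fails at (3, 4) — LHS = 7/2, RHS = 2·√(3) ≈ 3.464.
C: fails at (2, 3) — LHS = 25, RHS = 13.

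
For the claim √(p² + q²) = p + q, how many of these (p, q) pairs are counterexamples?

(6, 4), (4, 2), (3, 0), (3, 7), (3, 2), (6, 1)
Testing each pair:
(6, 4): LHS = 2·√(13) ≈ 7.211, RHS = 10 → counterexample
(4, 2): LHS = 2·√(5) ≈ 4.472, RHS = 6 → counterexample
(3, 0): LHS = 3, RHS = 3 → satisfies claim
(3, 7): LHS = √(58) ≈ 7.616, RHS = 10 → counterexample
(3, 2): LHS = √(13) ≈ 3.606, RHS = 5 → counterexample
(6, 1): LHS = √(37) ≈ 6.083, RHS = 7 → counterexample

That makes 5 counterexamples.

Answer: 5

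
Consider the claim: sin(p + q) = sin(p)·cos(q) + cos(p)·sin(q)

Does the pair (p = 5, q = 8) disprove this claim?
No

Substituting p = 5, q = 8:
LHS = sin(5 + 8) = sin(13) ≈ 0.4202
RHS = sin(5)·cos(8) + cos(5)·sin(8) = sin(5)·cos(8) + sin(8)·cos(5) ≈ 0.4202

The sides agree, so this pair does not disprove the claim.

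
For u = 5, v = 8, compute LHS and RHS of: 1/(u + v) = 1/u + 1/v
LHS = 1/(5 + 8) = 1/13
RHS = 1/5 + 1/8 = 13/40

LHS ≠ RHS, so the equation does not hold here.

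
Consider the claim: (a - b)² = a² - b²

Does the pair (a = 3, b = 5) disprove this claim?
Yes

Substituting a = 3, b = 5:
LHS = (3 - 5)² = 4
RHS = 3² - 5² = -16

Since LHS ≠ RHS, this pair disproves the claim.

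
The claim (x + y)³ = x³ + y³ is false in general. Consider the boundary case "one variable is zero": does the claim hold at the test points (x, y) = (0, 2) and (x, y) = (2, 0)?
At (0, 2): LHS = 8, RHS = 8 → equal
At (2, 0): LHS = 8, RHS = 8 → equal

So the claim does hold at both of these boundary points, even though it is not an identity.

Answer: Yes, holds at both test points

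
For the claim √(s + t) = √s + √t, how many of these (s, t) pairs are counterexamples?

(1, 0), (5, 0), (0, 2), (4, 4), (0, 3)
Testing each pair:
(1, 0): LHS = 1, RHS = 1 → satisfies claim
(5, 0): LHS = √(5) ≈ 2.236, RHS = √(5) ≈ 2.236 → satisfies claim
(0, 2): LHS = √(2) ≈ 1.414, RHS = √(2) ≈ 1.414 → satisfies claim
(4, 4): LHS = 2·√(2) ≈ 2.828, RHS = 4 → counterexample
(0, 3): LHS = √(3) ≈ 1.732, RHS = √(3) ≈ 1.732 → satisfies claim

That makes 1 counterexample.

Answer: 1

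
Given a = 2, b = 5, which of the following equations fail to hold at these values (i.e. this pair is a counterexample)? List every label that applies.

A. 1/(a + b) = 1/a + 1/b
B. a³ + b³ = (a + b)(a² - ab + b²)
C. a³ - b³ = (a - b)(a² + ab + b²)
A

Evaluating each claim at the given values:
A. LHS = 1/7, RHS = 7/10 → fails here (LHS ≠ RHS)
B. LHS = 133, RHS = 133 → holds here (LHS = RHS)
C. LHS = -117, RHS = -117 → holds here (LHS = RHS)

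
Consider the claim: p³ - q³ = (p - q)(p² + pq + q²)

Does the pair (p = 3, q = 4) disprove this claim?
Substituting p = 3, q = 4:
LHS = 3³ - 4³ = -37
RHS = (3 - 4)(3² + 3·4 + 4²) = -37

The sides agree, so this pair does not disprove the claim.

Answer: No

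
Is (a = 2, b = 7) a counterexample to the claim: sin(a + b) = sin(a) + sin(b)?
Yes

Substituting a = 2, b = 7:
LHS = sin(2 + 7) = sin(9) ≈ 0.4121
RHS = sin(2) + sin(7) ≈ 1.566

Since LHS ≠ RHS, this pair disproves the claim.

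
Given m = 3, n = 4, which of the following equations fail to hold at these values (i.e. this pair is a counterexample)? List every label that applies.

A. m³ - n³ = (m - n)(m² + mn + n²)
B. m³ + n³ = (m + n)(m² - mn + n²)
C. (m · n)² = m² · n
C

Evaluating each claim at the given values:
A. LHS = -37, RHS = -37 → holds here (LHS = RHS)
B. LHS = 91, RHS = 91 → holds here (LHS = RHS)
C. LHS = 144, RHS = 36 → fails here (LHS ≠ RHS)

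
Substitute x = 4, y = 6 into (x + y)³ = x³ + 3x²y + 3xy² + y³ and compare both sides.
LHS = (4 + 6)³ = 1000
RHS = 4³ + 3·4²·6 + 3·4·6² + 6³ = 1000

LHS = RHS: the two sides agree.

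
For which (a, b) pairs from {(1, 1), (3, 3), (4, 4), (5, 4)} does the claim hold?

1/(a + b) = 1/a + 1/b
Testing each pair:
(1, 1): LHS = 1/2, RHS = 2 → fails
(3, 3): LHS = 1/6, RHS = 2/3 → fails
(4, 4): LHS = 1/8, RHS = 1/2 → fails
(5, 4): LHS = 1/9, RHS = 9/20 → fails

No pair satisfies the claim.

Answer: None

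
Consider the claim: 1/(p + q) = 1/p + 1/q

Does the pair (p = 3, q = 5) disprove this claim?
Yes

Substituting p = 3, q = 5:
LHS = 1/(3 + 5) = 1/8
RHS = 1/3 + 1/5 = 8/15

Since LHS ≠ RHS, this pair disproves the claim.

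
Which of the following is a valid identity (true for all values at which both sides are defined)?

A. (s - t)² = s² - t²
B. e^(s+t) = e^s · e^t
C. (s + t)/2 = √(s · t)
A: fails at (3, 7) — LHS = 16, RHS = -40.
B: holds — e.g. at (3, 3), both sides equal e^6 ≈ 403.4.
C: fails at (1, 4) — LHS = 5/2, RHS = 2.

Answer: B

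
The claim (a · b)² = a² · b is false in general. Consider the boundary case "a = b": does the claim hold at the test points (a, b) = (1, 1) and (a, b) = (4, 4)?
At (1, 1): LHS = 1, RHS = 1 → equal
At (4, 4): LHS = 256 ≠ RHS = 64

Answer: Only at (1, 1)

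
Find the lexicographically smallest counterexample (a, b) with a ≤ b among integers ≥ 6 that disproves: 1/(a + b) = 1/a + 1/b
(a, b) = (6, 6)

Substituting (6, 6) into the claim:
LHS = 1/(6 + 6) = 1/12
RHS = 1/6 + 1/6 = 1/3

Since LHS ≠ RHS, this pair disproves the claim, and no lexicographically smaller pair (a ≤ b, integers ≥ 6) does.

For instance (12, 12) is also a counterexample (LHS = 1/24, RHS = 1/6), but it's lexicographically larger.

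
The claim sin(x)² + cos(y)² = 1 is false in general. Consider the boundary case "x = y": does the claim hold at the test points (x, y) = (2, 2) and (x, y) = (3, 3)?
At (2, 2): LHS = cos(2)² + sin(2)² = 1, RHS = 1 → equal
At (3, 3): LHS = sin(3)² + cos(3)² = 1, RHS = 1 → equal

So the claim does hold at both of these boundary points, even though it is not an identity.

Answer: Yes, holds at both test points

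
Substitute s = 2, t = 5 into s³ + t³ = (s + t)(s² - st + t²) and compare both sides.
LHS = 2³ + 5³ = 133
RHS = (2 + 5)(2² - 2·5 + 5²) = 133

LHS = RHS: the two sides agree.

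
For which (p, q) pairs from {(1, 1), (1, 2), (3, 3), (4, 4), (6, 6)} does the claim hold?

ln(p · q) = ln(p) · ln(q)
(1, 1)

Testing each pair:
(1, 1): LHS = 0, RHS = 0 → holds
(1, 2): LHS = ln(2) ≈ 0.6931, RHS = 0 → fails
(3, 3): LHS = ln(9) ≈ 2.197, RHS = ln(3)² ≈ 1.207 → fails
(4, 4): LHS = ln(16) ≈ 2.773, RHS = ln(4)² ≈ 1.922 → fails
(6, 6): LHS = ln(36) ≈ 3.584, RHS = ln(6)² ≈ 3.21 → fails

1 of 5 pairs satisfies the claim.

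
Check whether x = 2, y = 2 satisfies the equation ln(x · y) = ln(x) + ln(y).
Holds

Substituting x = 2, y = 2:

LHS = ln(2 · 2) = ln(4) ≈ 1.386
RHS = ln(2) + ln(2) = 2·ln(2) ≈ 1.386

LHS = RHS, so the equation holds at this point.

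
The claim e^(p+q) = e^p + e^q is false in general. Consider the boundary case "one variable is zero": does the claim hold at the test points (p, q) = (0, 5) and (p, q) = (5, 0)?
No, fails at both test points

At (0, 5): LHS = e^5 ≈ 148.4 ≠ RHS = 1 + e^5 ≈ 149.4
At (5, 0): LHS = e^5 ≈ 148.4 ≠ RHS = 1 + e^5 ≈ 149.4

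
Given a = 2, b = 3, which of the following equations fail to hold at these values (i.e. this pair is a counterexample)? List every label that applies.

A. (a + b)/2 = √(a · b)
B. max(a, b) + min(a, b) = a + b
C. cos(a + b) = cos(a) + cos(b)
A, C

Evaluating each claim at the given values:
A. LHS = 5/2, RHS = √(6) ≈ 2.449 → fails here (LHS ≠ RHS)
B. LHS = 5, RHS = 5 → holds here (LHS = RHS)
C. LHS = cos(5) ≈ 0.2837, RHS = cos(3) + cos(2) ≈ -1.406 → fails here (LHS ≠ RHS)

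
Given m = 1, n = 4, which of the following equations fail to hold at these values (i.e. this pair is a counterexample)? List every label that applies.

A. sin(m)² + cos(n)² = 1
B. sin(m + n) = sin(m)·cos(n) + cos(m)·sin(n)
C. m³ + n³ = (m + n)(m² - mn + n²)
A

Evaluating each claim at the given values:
A. LHS = cos(4)² + sin(1)² ≈ 1.135, RHS = 1 → fails here (LHS ≠ RHS)
B. LHS = sin(5) ≈ -0.9589, RHS = sin(1)·cos(4) + sin(4)·cos(1) ≈ -0.9589 → holds here (LHS = RHS)
C. LHS = 65, RHS = 65 → holds here (LHS = RHS)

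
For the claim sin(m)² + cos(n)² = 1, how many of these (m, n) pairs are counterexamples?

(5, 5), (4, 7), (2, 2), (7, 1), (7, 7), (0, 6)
Testing each pair:
(5, 5): LHS = cos(5)² + sin(5)² = 1, RHS = 1 → satisfies claim
(4, 7): LHS = cos(7)² + sin(4)² ≈ 1.141, RHS = 1 → counterexample
(2, 2): LHS = cos(2)² + sin(2)² = 1, RHS = 1 → satisfies claim
(7, 1): LHS = cos(1)² + sin(7)² ≈ 0.7236, RHS = 1 → counterexample
(7, 7): LHS = sin(7)² + cos(7)² = 1, RHS = 1 → satisfies claim
(0, 6): LHS = cos(6)² ≈ 0.9219, RHS = 1 → counterexample

That makes 3 counterexamples.

Answer: 3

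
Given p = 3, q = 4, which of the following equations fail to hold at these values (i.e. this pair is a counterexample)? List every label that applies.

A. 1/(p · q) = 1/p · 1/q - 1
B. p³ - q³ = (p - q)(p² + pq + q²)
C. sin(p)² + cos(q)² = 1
Evaluating each claim at the given values:
A. LHS = 1/12, RHS = -11/12 → fails here (LHS ≠ RHS)
B. LHS = -37, RHS = -37 → holds here (LHS = RHS)
C. LHS = sin(3)² + cos(4)² ≈ 0.4472, RHS = 1 → fails here (LHS ≠ RHS)

Answer: A, C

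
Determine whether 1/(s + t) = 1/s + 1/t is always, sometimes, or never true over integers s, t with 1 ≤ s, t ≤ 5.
The claim fails for every pair in the range. For instance at (s, t) = (5, 1): LHS = 1/6, RHS = 6/5.

Answer: Never true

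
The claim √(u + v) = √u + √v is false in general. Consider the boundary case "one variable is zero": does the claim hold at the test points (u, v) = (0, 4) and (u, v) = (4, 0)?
Yes, holds at both test points

At (0, 4): LHS = 2, RHS = 2 → equal
At (4, 0): LHS = 2, RHS = 2 → equal

So the claim does hold at both of these boundary points, even though it is not an identity.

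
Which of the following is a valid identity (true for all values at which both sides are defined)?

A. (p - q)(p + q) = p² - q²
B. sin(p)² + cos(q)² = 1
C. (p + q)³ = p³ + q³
A

A: holds — e.g. at (2, 5), both sides equal -21.
B: fails at (3, 7) — LHS = sin(3)² + cos(7)² ≈ 0.5883, RHS = 1.
C: fails at (6, 7) — LHS = 2197, RHS = 559.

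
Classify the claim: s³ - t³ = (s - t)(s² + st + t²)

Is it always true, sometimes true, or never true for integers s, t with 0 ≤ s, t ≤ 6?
The identity holds for every pair in the range. For instance at (s, t) = (4, 5): both sides equal -61.

Answer: Always true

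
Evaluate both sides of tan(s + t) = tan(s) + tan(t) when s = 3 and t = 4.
LHS = tan(3 + 4) = tan(7) ≈ 0.8714
RHS = tan(3) + tan(4) ≈ 1.015

LHS ≠ RHS (they differ by about 0.1438), so the equation does not hold here.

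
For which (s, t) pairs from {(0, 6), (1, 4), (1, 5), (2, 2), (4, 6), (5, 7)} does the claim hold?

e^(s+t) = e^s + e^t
Testing each pair:
(0, 6): LHS = e^6 ≈ 403.4, RHS = 1 + e^6 ≈ 404.4 → fails
(1, 4): LHS = e^5 ≈ 148.4, RHS = e + e^4 ≈ 57.32 → fails
(1, 5): LHS = e^6 ≈ 403.4, RHS = e + e^5 ≈ 151.1 → fails
(2, 2): LHS = e^4 ≈ 54.6, RHS = 2·e^2 ≈ 14.78 → fails
(4, 6): LHS = e^10 ≈ 22026.5, RHS = e^4 + e^6 ≈ 458 → fails
(5, 7): LHS = e^12 ≈ 162754.8, RHS = e^5 + e^7 ≈ 1245 → fails

No pair satisfies the claim.

Answer: None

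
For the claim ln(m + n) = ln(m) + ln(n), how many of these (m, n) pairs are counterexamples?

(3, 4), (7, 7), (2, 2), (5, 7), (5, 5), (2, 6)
Testing each pair:
(3, 4): LHS = ln(7) ≈ 1.946, RHS = ln(3) + ln(4) ≈ 2.485 → counterexample
(7, 7): LHS = ln(14) ≈ 2.639, RHS = 2·ln(7) ≈ 3.892 → counterexample
(2, 2): LHS = ln(4) ≈ 1.386, RHS = 2·ln(2) ≈ 1.386 → satisfies claim
(5, 7): LHS = ln(12) ≈ 2.485, RHS = ln(5) + ln(7) ≈ 3.555 → counterexample
(5, 5): LHS = ln(10) ≈ 2.303, RHS = 2·ln(5) ≈ 3.219 → counterexample
(2, 6): LHS = ln(8) ≈ 2.079, RHS = ln(2) + ln(6) ≈ 2.485 → counterexample

That makes 5 counterexamples.

Answer: 5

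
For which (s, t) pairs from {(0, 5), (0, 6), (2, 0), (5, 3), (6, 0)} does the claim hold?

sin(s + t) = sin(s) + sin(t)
Testing each pair:
(0, 5): LHS = sin(5) ≈ -0.9589, RHS = sin(5) ≈ -0.9589 → holds
(0, 6): LHS = sin(6) ≈ -0.2794, RHS = sin(6) ≈ -0.2794 → holds
(2, 0): LHS = sin(2) ≈ 0.9093, RHS = sin(2) ≈ 0.9093 → holds
(5, 3): LHS = sin(8) ≈ 0.9894, RHS = sin(5) + sin(3) ≈ -0.8178 → fails
(6, 0): LHS = sin(6) ≈ -0.2794, RHS = sin(6) ≈ -0.2794 → holds

4 of 5 pairs satisfy the claim.

Answer: (0, 5), (0, 6), (2, 0), (6, 0)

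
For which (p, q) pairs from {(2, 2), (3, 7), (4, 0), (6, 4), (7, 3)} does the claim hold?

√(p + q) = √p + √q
Testing each pair:
(2, 2): LHS = 2, RHS = 2·√(2) ≈ 2.828 → fails
(3, 7): LHS = √(10) ≈ 3.162, RHS = √(3) + √(7) ≈ 4.378 → fails
(4, 0): LHS = 2, RHS = 2 → holds
(6, 4): LHS = √(10) ≈ 3.162, RHS = 2 + √(6) ≈ 4.449 → fails
(7, 3): LHS = √(10) ≈ 3.162, RHS = √(3) + √(7) ≈ 4.378 → fails

1 of 5 pairs satisfies the claim.

Answer: (4, 0)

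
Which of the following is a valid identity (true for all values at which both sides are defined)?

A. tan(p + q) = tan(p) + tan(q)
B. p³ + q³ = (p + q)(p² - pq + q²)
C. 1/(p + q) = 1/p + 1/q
A: fails at (1, 2) — LHS = tan(3) ≈ -0.1425, RHS = tan(2) + tan(1) ≈ -0.6276.
B: holds — e.g. at (2, 5), both sides equal 133.
C: fails at (3, 7) — LHS = 1/10, RHS = 10/21.

Answer: B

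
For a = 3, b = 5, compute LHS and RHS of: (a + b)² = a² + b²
LHS = (3 + 5)² = 64
RHS = 3² + 5² = 34

LHS ≠ RHS, so the equation does not hold here.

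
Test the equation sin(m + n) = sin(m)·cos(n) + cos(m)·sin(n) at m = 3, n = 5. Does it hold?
Substituting m = 3, n = 5:

LHS = sin(3 + 5) = sin(8) ≈ 0.9894
RHS = sin(3)·cos(5) + cos(3)·sin(5) = sin(3)·cos(5) + sin(5)·cos(3) ≈ 0.9894

LHS = RHS, so the equation holds at this point.

Answer: Holds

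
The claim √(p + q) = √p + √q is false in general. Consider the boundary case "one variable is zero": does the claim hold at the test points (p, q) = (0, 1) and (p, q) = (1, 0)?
Yes, holds at both test points

At (0, 1): LHS = 1, RHS = 1 → equal
At (1, 0): LHS = 1, RHS = 1 → equal

So the claim does hold at both of these boundary points, even though it is not an identity.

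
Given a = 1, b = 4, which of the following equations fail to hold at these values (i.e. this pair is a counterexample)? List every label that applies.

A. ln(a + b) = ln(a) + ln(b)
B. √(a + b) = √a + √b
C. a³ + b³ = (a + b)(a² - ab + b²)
Evaluating each claim at the given values:
A. LHS = ln(5) ≈ 1.609, RHS = ln(4) ≈ 1.386 → fails here (LHS ≠ RHS)
B. LHS = √(5) ≈ 2.236, RHS = 3 → fails here (LHS ≠ RHS)
C. LHS = 65, RHS = 65 → holds here (LHS = RHS)

Answer: A, B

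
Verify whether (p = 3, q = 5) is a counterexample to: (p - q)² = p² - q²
Substituting p = 3, q = 5:
LHS = (3 - 5)² = 4
RHS = 3² - 5² = -16

Since LHS ≠ RHS, this pair disproves the claim.

Answer: Yes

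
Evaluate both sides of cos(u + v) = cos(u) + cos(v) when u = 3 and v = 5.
LHS = cos(3 + 5) = cos(8) ≈ -0.1455
RHS = cos(3) + cos(5) ≈ -0.7063

LHS ≠ RHS (they differ by about 0.5608), so the equation does not hold here.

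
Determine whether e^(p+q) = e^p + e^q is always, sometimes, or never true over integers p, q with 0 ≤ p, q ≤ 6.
Never true

The claim fails for every pair in the range. For instance at (p, q) = (0, 0): LHS = 1, RHS = 2.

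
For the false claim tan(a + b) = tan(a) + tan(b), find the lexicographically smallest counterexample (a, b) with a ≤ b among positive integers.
(a, b) = (1, 1)

Substituting (1, 1) into the claim:
LHS = tan(1 + 1) = tan(2) ≈ -2.185
RHS = tan(1) + tan(1) = 2·tan(1) ≈ 3.115

Since LHS ≠ RHS, this pair disproves the claim, and no lexicographically smaller pair (a ≤ b, positive integers) does.

For instance (2, 3) is also a counterexample (LHS = tan(5) ≈ -3.381, RHS = tan(2) + tan(3) ≈ -2.328), but it's lexicographically larger.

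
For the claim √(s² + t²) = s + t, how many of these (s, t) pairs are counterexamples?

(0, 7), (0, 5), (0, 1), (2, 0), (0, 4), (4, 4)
1

Testing each pair:
(0, 7): LHS = 7, RHS = 7 → satisfies claim
(0, 5): LHS = 5, RHS = 5 → satisfies claim
(0, 1): LHS = 1, RHS = 1 → satisfies claim
(2, 0): LHS = 2, RHS = 2 → satisfies claim
(0, 4): LHS = 4, RHS = 4 → satisfies claim
(4, 4): LHS = 4·√(2) ≈ 5.657, RHS = 8 → counterexample

That makes 1 counterexample.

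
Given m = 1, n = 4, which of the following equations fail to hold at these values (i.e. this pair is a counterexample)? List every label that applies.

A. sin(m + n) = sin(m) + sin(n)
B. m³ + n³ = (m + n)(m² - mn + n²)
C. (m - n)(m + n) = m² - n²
A

Evaluating each claim at the given values:
A. LHS = sin(5) ≈ -0.9589, RHS = sin(4) + sin(1) ≈ 0.08467 → fails here (LHS ≠ RHS)
B. LHS = 65, RHS = 65 → holds here (LHS = RHS)
C. LHS = -15, RHS = -15 → holds here (LHS = RHS)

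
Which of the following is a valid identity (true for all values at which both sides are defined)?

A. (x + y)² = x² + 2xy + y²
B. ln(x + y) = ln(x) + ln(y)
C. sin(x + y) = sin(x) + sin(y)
A

A: holds — e.g. at (4, 5), both sides equal 81.
B: fails at (4, 4) — LHS = ln(8) ≈ 2.079, RHS = 2·ln(4) ≈ 2.773.
C: fails at (2, 3) — LHS = sin(5) ≈ -0.9589, RHS = sin(3) + sin(2) ≈ 1.05.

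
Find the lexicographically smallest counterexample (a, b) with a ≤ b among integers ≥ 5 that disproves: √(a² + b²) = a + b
Substituting (5, 5) into the claim:
LHS = √(5² + 5²) = 5·√(2) ≈ 7.071
RHS = 5 + 5 = 10

Since LHS ≠ RHS, this pair disproves the claim, and no lexicographically smaller pair (a ≤ b, integers ≥ 5) does.

For instance (6, 6) is also a counterexample (LHS = 6·√(2) ≈ 8.485, RHS = 12), but it's lexicographically larger.

Answer: (a, b) = (5, 5)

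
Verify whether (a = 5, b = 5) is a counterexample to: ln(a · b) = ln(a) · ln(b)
Yes

Substituting a = 5, b = 5:
LHS = ln(5 · 5) = ln(25) ≈ 3.219
RHS = ln(5) · ln(5) = ln(5)² ≈ 2.59

Since LHS ≠ RHS, this pair disproves the claim.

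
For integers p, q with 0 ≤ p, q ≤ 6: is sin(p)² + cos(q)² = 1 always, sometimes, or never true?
It holds at (p, q) = (5, 5) (both sides equal 1), but fails at (p, q) = (1, 5) (LHS = cos(5)² + sin(1)² ≈ 0.7885, RHS = 1).

Answer: Sometimes true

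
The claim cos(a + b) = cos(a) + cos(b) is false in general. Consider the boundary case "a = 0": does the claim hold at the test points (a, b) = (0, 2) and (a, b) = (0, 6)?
No, fails at both test points

At (0, 2): LHS = cos(2) ≈ -0.4161 ≠ RHS = cos(2) + 1 ≈ 0.5839
At (0, 6): LHS = cos(6) ≈ 0.9602 ≠ RHS = cos(6) + 1 ≈ 1.96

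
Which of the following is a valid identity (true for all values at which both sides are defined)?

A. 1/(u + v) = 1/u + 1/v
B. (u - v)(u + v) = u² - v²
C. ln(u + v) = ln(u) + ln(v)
B

A: fails at (3, 3) — LHS = 1/6, RHS = 2/3.
B: holds — e.g. at (2, 5), both sides equal -21.
C: fails at (1, 1) — LHS = ln(2) ≈ 0.6931, RHS = 0.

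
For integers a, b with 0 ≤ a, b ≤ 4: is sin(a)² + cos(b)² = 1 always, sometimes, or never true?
Sometimes true

It holds at (a, b) = (3, 3) (both sides equal 1), but fails at (a, b) = (2, 0) (LHS = sin(2)² + 1 ≈ 1.827, RHS = 1).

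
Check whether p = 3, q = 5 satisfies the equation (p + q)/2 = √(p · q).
Fails

Substituting p = 3, q = 5:

LHS = (3 + 5)/2 = 4
RHS = √(3 · 5) = √(15) ≈ 3.873

LHS ≠ RHS, so the equation does not hold at this point.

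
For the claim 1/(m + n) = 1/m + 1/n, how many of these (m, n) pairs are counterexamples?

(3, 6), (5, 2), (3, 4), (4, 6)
4

Testing each pair:
(3, 6): LHS = 1/9, RHS = 1/2 → counterexample
(5, 2): LHS = 1/7, RHS = 7/10 → counterexample
(3, 4): LHS = 1/7, RHS = 7/12 → counterexample
(4, 6): LHS = 1/10, RHS = 5/12 → counterexample

That makes 4 counterexamples.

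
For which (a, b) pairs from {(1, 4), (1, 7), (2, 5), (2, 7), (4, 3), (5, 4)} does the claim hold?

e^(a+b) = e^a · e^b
All pairs

Testing each pair:
(1, 4): LHS = e^5 ≈ 148.4, RHS = e^5 ≈ 148.4 → holds
(1, 7): LHS = e^8 ≈ 2981, RHS = e^8 ≈ 2981 → holds
(2, 5): LHS = e^7 ≈ 1097, RHS = e^7 ≈ 1097 → holds
(2, 7): LHS = e^9 ≈ 8103, RHS = e^9 ≈ 8103 → holds
(4, 3): LHS = e^7 ≈ 1097, RHS = e^7 ≈ 1097 → holds
(5, 4): LHS = e^9 ≈ 8103, RHS = e^9 ≈ 8103 → holds

Every pair satisfies the claim.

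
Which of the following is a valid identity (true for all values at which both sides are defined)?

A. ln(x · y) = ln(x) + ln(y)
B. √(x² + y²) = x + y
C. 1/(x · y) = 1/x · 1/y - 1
A

A: holds — e.g. at (1, 2), both sides equal ln(2) ≈ 0.6931.
B: fails at (2, 2) — LHS = 2·√(2) ≈ 2.828, RHS = 4.
C: fails at (4, 5) — LHS = 1/20, RHS = -19/20.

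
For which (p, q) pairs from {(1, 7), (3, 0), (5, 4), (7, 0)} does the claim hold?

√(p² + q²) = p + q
(3, 0), (7, 0)

Testing each pair:
(1, 7): LHS = 5·√(2) ≈ 7.071, RHS = 8 → fails
(3, 0): LHS = 3, RHS = 3 → holds
(5, 4): LHS = √(41) ≈ 6.403, RHS = 9 → fails
(7, 0): LHS = 7, RHS = 7 → holds

2 of 4 pairs satisfy the claim.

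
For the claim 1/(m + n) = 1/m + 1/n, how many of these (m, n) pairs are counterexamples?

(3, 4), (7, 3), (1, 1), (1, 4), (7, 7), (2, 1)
6

Testing each pair:
(3, 4): LHS = 1/7, RHS = 7/12 → counterexample
(7, 3): LHS = 1/10, RHS = 10/21 → counterexample
(1, 1): LHS = 1/2, RHS = 2 → counterexample
(1, 4): LHS = 1/5, RHS = 5/4 → counterexample
(7, 7): LHS = 1/14, RHS = 2/7 → counterexample
(2, 1): LHS = 1/3, RHS = 3/2 → counterexample

That makes 6 counterexamples.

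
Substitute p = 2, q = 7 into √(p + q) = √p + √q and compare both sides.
LHS = √(2 + 7) = 3
RHS = √2 + √7 = √(2) + √(7) ≈ 4.06

LHS ≠ RHS (they differ by about 1.06), so the equation does not hold here.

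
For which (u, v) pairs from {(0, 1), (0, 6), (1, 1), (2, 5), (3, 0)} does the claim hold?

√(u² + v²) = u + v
(0, 1), (0, 6), (3, 0)

Testing each pair:
(0, 1): LHS = 1, RHS = 1 → holds
(0, 6): LHS = 6, RHS = 6 → holds
(1, 1): LHS = √(2) ≈ 1.414, RHS = 2 → fails
(2, 5): LHS = √(29) ≈ 5.385, RHS = 7 → fails
(3, 0): LHS = 3, RHS = 3 → holds

3 of 5 pairs satisfy the claim.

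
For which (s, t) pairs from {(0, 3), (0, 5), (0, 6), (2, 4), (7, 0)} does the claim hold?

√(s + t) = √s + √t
(0, 3), (0, 5), (0, 6), (7, 0)

Testing each pair:
(0, 3): LHS = √(3) ≈ 1.732, RHS = √(3) ≈ 1.732 → holds
(0, 5): LHS = √(5) ≈ 2.236, RHS = √(5) ≈ 2.236 → holds
(0, 6): LHS = √(6) ≈ 2.449, RHS = √(6) ≈ 2.449 → holds
(2, 4): LHS = √(6) ≈ 2.449, RHS = √(2) + 2 ≈ 3.414 → fails
(7, 0): LHS = √(7) ≈ 2.646, RHS = √(7) ≈ 2.646 → holds

4 of 5 pairs satisfy the claim.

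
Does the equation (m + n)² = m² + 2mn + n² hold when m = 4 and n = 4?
Substituting m = 4, n = 4:

LHS = (4 + 4)² = 64
RHS = 4² + 2·4·4 + 4² = 64

LHS = RHS, so the equation holds at this point.

Answer: Holds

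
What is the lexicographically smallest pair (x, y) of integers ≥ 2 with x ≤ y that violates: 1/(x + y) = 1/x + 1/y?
Substituting (2, 2) into the claim:
LHS = 1/(2 + 2) = 1/4
RHS = 1/2 + 1/2 = 1

Since LHS ≠ RHS, this pair disproves the claim, and no lexicographically smaller pair (x ≤ y, integers ≥ 2) does.

For instance (5, 6) is also a counterexample (LHS = 1/11, RHS = 11/30), but it's lexicographically larger.

Answer: (x, y) = (2, 2)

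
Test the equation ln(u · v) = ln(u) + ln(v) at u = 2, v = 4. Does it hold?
Holds

Substituting u = 2, v = 4:

LHS = ln(2 · 4) = ln(8) ≈ 2.079
RHS = ln(2) + ln(4) ≈ 2.079

LHS = RHS, so the equation holds at this point.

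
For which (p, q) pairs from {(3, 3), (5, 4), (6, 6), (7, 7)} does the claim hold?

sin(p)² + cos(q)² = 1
Testing each pair:
(3, 3): LHS = sin(3)² + cos(3)² = 1, RHS = 1 → holds
(5, 4): LHS = cos(4)² + sin(5)² ≈ 1.347, RHS = 1 → fails
(6, 6): LHS = sin(6)² + cos(6)² = 1, RHS = 1 → holds
(7, 7): LHS = sin(7)² + cos(7)² = 1, RHS = 1 → holds

3 of 4 pairs satisfy the claim.

Answer: (3, 3), (6, 6), (7, 7)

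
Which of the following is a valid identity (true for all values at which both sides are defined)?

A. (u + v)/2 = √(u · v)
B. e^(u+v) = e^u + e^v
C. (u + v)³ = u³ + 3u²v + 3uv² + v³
C

A: fails at (1, 3) — LHS = 2, RHS = √(3) ≈ 1.732.
B: fails at (2, 2) — LHS = e^4 ≈ 54.6, RHS = 2·e^2 ≈ 14.78.
C: holds — e.g. at (2, 4), both sides equal 216.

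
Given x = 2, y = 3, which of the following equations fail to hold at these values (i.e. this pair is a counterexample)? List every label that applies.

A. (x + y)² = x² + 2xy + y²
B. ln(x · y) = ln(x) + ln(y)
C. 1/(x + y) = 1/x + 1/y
Evaluating each claim at the given values:
A. LHS = 25, RHS = 25 → holds here (LHS = RHS)
B. LHS = ln(6) ≈ 1.792, RHS = ln(2) + ln(3) ≈ 1.792 → holds here (LHS = RHS)
C. LHS = 1/5, RHS = 5/6 → fails here (LHS ≠ RHS)

Answer: C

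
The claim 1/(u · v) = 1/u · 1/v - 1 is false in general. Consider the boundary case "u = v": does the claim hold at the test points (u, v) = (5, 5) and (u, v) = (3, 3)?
No, fails at both test points

At (5, 5): LHS = 1/25 ≠ RHS = -24/25
At (3, 3): LHS = 1/9 ≠ RHS = -8/9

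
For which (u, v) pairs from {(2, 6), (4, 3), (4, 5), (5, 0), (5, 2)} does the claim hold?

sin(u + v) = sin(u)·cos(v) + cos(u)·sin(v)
All pairs

Testing each pair:
(2, 6): LHS = sin(8) ≈ 0.9894, RHS = sin(6)·cos(2) + sin(2)·cos(6) ≈ 0.9894 → holds
(4, 3): LHS = sin(7) ≈ 0.657, RHS = sin(3)·cos(4) + sin(4)·cos(3) ≈ 0.657 → holds
(4, 5): LHS = sin(9) ≈ 0.4121, RHS = sin(4)·cos(5) + sin(5)·cos(4) ≈ 0.4121 → holds
(5, 0): LHS = sin(5) ≈ -0.9589, RHS = sin(5) ≈ -0.9589 → holds
(5, 2): LHS = sin(7) ≈ 0.657, RHS = sin(2)·cos(5) + sin(5)·cos(2) ≈ 0.657 → holds

Every pair satisfies the claim.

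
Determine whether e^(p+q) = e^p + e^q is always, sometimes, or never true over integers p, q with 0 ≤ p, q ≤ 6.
Never true

The claim fails for every pair in the range. For instance at (p, q) = (0, 3): LHS = e^3 ≈ 20.09, RHS = 1 + e^3 ≈ 21.09.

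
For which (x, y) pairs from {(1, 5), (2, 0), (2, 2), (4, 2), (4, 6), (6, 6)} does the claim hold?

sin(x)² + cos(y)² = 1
Testing each pair:
(1, 5): LHS = cos(5)² + sin(1)² ≈ 0.7885, RHS = 1 → fails
(2, 0): LHS = sin(2)² + 1 ≈ 1.827, RHS = 1 → fails
(2, 2): LHS = cos(2)² + sin(2)² = 1, RHS = 1 → holds
(4, 2): LHS = cos(2)² + sin(4)² ≈ 0.7459, RHS = 1 → fails
(4, 6): LHS = sin(4)² + cos(6)² ≈ 1.495, RHS = 1 → fails
(6, 6): LHS = sin(6)² + cos(6)² = 1, RHS = 1 → holds

2 of 6 pairs satisfy the claim.

Answer: (2, 2), (6, 6)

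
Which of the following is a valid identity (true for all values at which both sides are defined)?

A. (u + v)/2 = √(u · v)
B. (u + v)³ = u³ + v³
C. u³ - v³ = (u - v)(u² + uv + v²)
A: fails at (6, 7) — LHS = 13/2, RHS = √(42) ≈ 6.481.
B: fails at (3, 4) — LHS = 343, RHS = 91.
C: holds — e.g. at (4, 4), both sides equal 0.

Answer: C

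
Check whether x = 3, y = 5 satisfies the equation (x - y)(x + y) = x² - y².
Substituting x = 3, y = 5:

LHS = (3 - 5)(3 + 5) = -16
RHS = 3² - 5² = -16

LHS = RHS, so the equation holds at this point.

Answer: Holds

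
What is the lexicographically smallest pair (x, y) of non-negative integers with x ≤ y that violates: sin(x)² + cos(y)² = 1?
Substituting (0, 1) into the claim:
LHS = sin(0)² + cos(1)² = cos(1)² ≈ 0.2919
RHS = 1

Since LHS ≠ RHS, this pair disproves the claim, and no lexicographically smaller pair (x ≤ y, non-negative integers) does.

For instance (4, 6) is also a counterexample (LHS = sin(4)² + cos(6)² ≈ 1.495, RHS = 1), but it's lexicographically larger.

Answer: (x, y) = (0, 1)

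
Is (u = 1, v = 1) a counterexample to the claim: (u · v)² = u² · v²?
No

Substituting u = 1, v = 1:
LHS = (1 · 1)² = 1
RHS = 1² · 1² = 1

The sides agree, so this pair does not disprove the claim.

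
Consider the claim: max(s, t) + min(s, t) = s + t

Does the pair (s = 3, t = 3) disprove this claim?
No

Substituting s = 3, t = 3:
LHS = max(3, 3) + min(3, 3) = 6
RHS = 3 + 3 = 6

The sides agree, so this pair does not disprove the claim.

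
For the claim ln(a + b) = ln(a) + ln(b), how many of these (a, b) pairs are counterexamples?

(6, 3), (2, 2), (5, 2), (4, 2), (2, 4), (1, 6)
5

Testing each pair:
(6, 3): LHS = ln(9) ≈ 2.197, RHS = ln(3) + ln(6) ≈ 2.89 → counterexample
(2, 2): LHS = ln(4) ≈ 1.386, RHS = 2·ln(2) ≈ 1.386 → satisfies claim
(5, 2): LHS = ln(7) ≈ 1.946, RHS = ln(2) + ln(5) ≈ 2.303 → counterexample
(4, 2): LHS = ln(6) ≈ 1.792, RHS = ln(2) + ln(4) ≈ 2.079 → counterexample
(2, 4): LHS = ln(6) ≈ 1.792, RHS = ln(2) + ln(4) ≈ 2.079 → counterexample
(1, 6): LHS = ln(7) ≈ 1.946, RHS = ln(6) ≈ 1.792 → counterexample

That makes 5 counterexamples.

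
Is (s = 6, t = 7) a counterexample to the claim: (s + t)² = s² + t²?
Yes

Substituting s = 6, t = 7:
LHS = (6 + 7)² = 169
RHS = 6² + 7² = 85

Since LHS ≠ RHS, this pair disproves the claim.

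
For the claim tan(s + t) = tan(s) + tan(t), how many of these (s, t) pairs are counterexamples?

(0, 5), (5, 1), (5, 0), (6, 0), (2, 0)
1

Testing each pair:
(0, 5): LHS = tan(5) ≈ -3.381, RHS = tan(5) ≈ -3.381 → satisfies claim
(5, 1): LHS = tan(6) ≈ -0.291, RHS = tan(5) + tan(1) ≈ -1.823 → counterexample
(5, 0): LHS = tan(5) ≈ -3.381, RHS = tan(5) ≈ -3.381 → satisfies claim
(6, 0): LHS = tan(6) ≈ -0.291, RHS = tan(6) ≈ -0.291 → satisfies claim
(2, 0): LHS = tan(2) ≈ -2.185, RHS = tan(2) ≈ -2.185 → satisfies claim

That makes 1 counterexample.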